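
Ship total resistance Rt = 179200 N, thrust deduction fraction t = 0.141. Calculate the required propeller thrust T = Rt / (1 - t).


Formula: T = Rt / (1 - t)
Step 1 — (1 - t) = 1 - 0.141 = 0.859
Step 2 — T = 179200 / 0.859 ≈ 208610 N (5 s.f.)

208610 N


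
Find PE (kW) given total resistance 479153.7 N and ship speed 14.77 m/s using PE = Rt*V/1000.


Formula: PE = Rt * V / 1000 (kW)
Step 1 — PE (W) = 479153.7 * 14.77 = 7077100.149 W
Step 2 — PE (kW) = 7077100.149 / 1000 ≈ 7077.1 kW (5 s.f.)

7077.1 kW


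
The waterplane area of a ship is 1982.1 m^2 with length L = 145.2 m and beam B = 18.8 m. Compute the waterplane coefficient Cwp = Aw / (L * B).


Formula: Cwp = Aw / (L * B)
Step 1 — L * B = 145.2 * 18.8 = 2729.76 m^2
Step 2 — Cwp = 1982.1 / 2729.76 ≈ 0.72611 (5 s.f.)

0.72611


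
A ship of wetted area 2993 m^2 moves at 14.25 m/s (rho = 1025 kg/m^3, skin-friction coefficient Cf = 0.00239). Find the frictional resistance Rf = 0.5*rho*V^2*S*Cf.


Formula: Rf = 0.5 * rho * V^2 * S * Cf
Step 1 — V^2 = 14.25^2 = 203.0625
Step 2 — 0.5 * rho * V^2 = 0.5 * 1025 * 203.0625 = 104069.53125
Step 3 — Rf = 104069.53125 * 2993 * 0.00239 ≈ 744440 N (5 s.f.)

744440 N


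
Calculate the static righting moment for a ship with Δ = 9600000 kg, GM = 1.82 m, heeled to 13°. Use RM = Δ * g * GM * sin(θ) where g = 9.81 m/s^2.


Formula: GZ = GM * sin(theta); RM = disp * g * GZ
Step 1 — GZ = 1.82 * sin(13°) = 1.82 * 0.224951 = 0.409411 m
Step 2 — RM = 9600000 * 9.81 * 0.409411 ≈ 38557000 N·m (5 s.f.)

38557000 N·m


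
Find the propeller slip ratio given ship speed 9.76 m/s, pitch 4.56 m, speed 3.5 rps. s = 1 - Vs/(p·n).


Formula: s = 1 - Vs / (p * n)
Step 1 — p * n = 4.56 * 3.5 = 15.96
Step 2 — Vs / (p*n) = 9.76 / 15.96 = 0.611529 (6 d.p.)
Step 3 — s = 1 - 0.611529 = 0.388471

0.388471


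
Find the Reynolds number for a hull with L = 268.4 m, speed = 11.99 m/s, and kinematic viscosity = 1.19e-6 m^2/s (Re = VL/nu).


Formula: Re = V * L / nu
Step 1 — V * L = 11.99 * 268.4 = 3218.116 m^2/s
Step 2 — Re = 3218.116 / 1.19e-6 = 2.70e+09

2.70e+09


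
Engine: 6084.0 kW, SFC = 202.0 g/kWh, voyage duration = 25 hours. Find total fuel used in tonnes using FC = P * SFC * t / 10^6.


Formula: FC (tonnes) = P * SFC * t / 1,000,000
Step 1 — P * SFC * t = 6084.0 * 202.0 * 25 = 30724200.0 g
Step 2 — FC (tonnes) = 30724200.0 / 1,000,000 ≈ 30.724 tonnes (5 s.f.)

30.724 tonnes


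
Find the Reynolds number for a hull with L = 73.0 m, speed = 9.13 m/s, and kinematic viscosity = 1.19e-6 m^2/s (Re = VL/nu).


Formula: Re = V * L / nu
Step 1 — V * L = 9.13 * 73.0 = 666.49 m^2/s
Step 2 — Re = 666.49 / 1.19e-6 = 5.60e+08

5.60e+08


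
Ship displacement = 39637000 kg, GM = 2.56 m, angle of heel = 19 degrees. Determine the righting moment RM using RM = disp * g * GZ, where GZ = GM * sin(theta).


Formula: GZ = GM * sin(theta); RM = disp * g * GZ
Step 1 — GZ = 2.56 * sin(19°) = 2.56 * 0.325568 = 0.833454 m
Step 2 — RM = 39637000 * 9.81 * 0.833454 ≈ 324080000 N·m (5 s.f.)

324080000 N·m


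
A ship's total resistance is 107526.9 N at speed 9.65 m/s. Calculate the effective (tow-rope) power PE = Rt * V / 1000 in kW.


Formula: PE = Rt * V / 1000 (kW)
Step 1 — PE (W) = 107526.9 * 9.65 = 1037634.585 W
Step 2 — PE (kW) = 1037634.585 / 1000 ≈ 1037.6 kW (5 s.f.)

1037.6 kW


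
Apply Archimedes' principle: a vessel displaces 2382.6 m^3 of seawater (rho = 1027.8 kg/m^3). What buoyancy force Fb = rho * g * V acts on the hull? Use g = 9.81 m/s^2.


Formula: Fb = rho * g * V
Substituting: Fb = 1027.8 * 9.81 * 2382.6
Intermediate: 1027.8 * 9.81 = 10082.718
Result: Fb = 10082.718 * 2382.6 ≈ 24023000 N (5 s.f.)

24023000 N


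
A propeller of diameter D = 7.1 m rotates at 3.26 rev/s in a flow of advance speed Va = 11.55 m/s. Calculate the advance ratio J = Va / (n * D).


Formula: J = Va / (n * D)
Step 1 — n * D = 3.26 * 7.1 = 23.146
Step 2 — J = 11.55 / 23.146 ≈ 0.49901 (5 s.f.)

0.49901


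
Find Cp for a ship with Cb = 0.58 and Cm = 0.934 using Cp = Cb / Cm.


Formula: Cp = Cb / Cm
Substituting: Cp = 0.58 / 0.934
Result: Cp ≈ 0.62099 (5 s.f.)

0.62099


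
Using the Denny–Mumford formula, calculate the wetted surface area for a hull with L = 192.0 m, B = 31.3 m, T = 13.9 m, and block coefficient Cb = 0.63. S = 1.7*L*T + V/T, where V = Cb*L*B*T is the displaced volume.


Formula: S = 1.7*L*T + V/T with V = Cb*L*B*T, i.e. S = L * (1.7*T + Cb*B)
Step 1 — 1.7*T = 1.7 * 13.9 = 23.63 m
Step 2 — Cb*B = 0.63 * 31.3 = 19.719 m
Step 3 — 1.7*T + Cb*B = 23.63 + 19.719 = 43.349 m
Step 4 — S = 192.0 * 43.349 ≈ 8323.0 m^2 (5 s.f.)

8323.0 m^2


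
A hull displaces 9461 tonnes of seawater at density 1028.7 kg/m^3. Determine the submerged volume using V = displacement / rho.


Formula: V = mass / rho
Step 1 — convert tonnes to kg: 9461 t * 1000 = 9461000 kg
Step 2 — V = 9461000 / 1028.7 ≈ 9197.0 m^3 (5 s.f.)

9197.0 m^3


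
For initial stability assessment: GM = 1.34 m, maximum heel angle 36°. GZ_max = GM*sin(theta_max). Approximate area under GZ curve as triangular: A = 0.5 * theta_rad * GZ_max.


Formula: GZ_max = GM * sin(theta); Area = 0.5 * theta_rad * GZ_max
Step 1 — GZ_max = 1.34 * sin(36°) = 1.34 * 0.587785 = 0.787632 m
Step 2 — theta_rad = 36 * pi/180 = 0.628319 rad
Step 3 — Area = 0.5 * 0.628319 * 0.787632 ≈ 0.24744 m·rad (5 s.f.)

0.24744 m·rad


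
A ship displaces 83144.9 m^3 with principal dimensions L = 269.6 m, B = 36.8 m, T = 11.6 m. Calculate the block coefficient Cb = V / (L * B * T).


Formula: Cb = V / (L * B * T)
Step 1 — L * B * T = 269.6 * 36.8 * 11.6 = 115086.848 m^3
Step 2 — Cb = 83144.9 / 115086.848 ≈ 0.72245 (5 s.f.)

0.72245


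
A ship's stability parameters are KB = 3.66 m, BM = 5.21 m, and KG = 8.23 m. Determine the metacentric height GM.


Formula: GM = KB + BM - KG
Step 1 — KM = KB + BM = 3.66 + 5.21 = 8.87 m
Step 2 — GM = KM - KG = 8.87 - 8.23 = 0.64 m

0.64 m


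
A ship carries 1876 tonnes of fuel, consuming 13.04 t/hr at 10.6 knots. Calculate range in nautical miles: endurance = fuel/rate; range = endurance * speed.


Formula: endurance = fuel / rate; range = endurance * speed
Step 1 — endurance = 1876 / 13.04 = 143.865 hours
Step 2 — range = 143.865 * 10.6 ≈ 1525.0 nautical miles (5 s.f.)

1525.0 NM


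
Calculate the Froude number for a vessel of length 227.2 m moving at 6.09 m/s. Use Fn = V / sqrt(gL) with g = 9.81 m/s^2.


Formula: Fn = V / sqrt(g * L)
Step 1 — g * L = 9.81 * 227.2 = 2228.832
Step 2 — sqrt(g * L) = sqrt(2228.832) = 47.210507
Step 3 — Fn = 6.09 / 47.210507 ≈ 0.12900 (5 s.f.)

0.12900


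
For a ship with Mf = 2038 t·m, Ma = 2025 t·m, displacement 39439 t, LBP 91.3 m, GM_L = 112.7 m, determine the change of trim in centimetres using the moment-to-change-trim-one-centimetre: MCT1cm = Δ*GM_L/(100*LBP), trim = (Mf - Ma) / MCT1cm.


Formula: net trimming moment = Mf - Ma; MCT1cm = Δ*GM_L/(100*LBP); trim = net moment / MCT1cm
Step 1 — net trimming moment = 2038 - 2025 = 13 t·m
Step 2 — MCT1cm = 39439 * 112.7 / (100 * 91.3) = 486.8319 t·m/cm
Step 3 — trim = 13 / 486.8319 ≈ 0.026703 cm (5 s.f.)

0.026703 cm


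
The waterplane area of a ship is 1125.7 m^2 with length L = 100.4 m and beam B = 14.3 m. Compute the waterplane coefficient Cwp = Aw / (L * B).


Formula: Cwp = Aw / (L * B)
Step 1 — L * B = 100.4 * 14.3 = 1435.72 m^2
Step 2 — Cwp = 1125.7 / 1435.72 ≈ 0.78407 (5 s.f.)

0.78407


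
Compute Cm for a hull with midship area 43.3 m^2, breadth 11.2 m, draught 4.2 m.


Formula: Cm = Am / (B * T)
Step 1 — B * T = 11.2 * 4.2 = 47.04 m^2
Step 2 — Cm = 43.3 / 47.04 ≈ 0.92049 (5 s.f.)

0.92049


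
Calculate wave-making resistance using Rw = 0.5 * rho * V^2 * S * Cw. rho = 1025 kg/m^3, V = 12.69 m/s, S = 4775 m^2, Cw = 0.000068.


Formula: Rw = 0.5 * rho * V^2 * S * Cw
Step 1 — V^2 = 12.69^2 = 161.0361
Step 2 — 0.5 * rho * V^2 = 0.5 * 1025 * 161.0361 = 82531.00125
Step 3 — Rw = 82531.00125 * 4775 * 0.000068 ≈ 26798 N (5 s.f.)

26798 N


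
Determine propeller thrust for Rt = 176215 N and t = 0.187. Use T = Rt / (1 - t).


Formula: T = Rt / (1 - t)
Step 1 — (1 - t) = 1 - 0.187 = 0.813
Step 2 — T = 176215 / 0.813 ≈ 216750 N (5 s.f.)

216750 N


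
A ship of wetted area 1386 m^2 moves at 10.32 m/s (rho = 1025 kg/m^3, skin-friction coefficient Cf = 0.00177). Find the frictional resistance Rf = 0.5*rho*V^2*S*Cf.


Formula: Rf = 0.5 * rho * V^2 * S * Cf
Step 1 — V^2 = 10.32^2 = 106.5024
Step 2 — 0.5 * rho * V^2 = 0.5 * 1025 * 106.5024 = 54582.48
Step 3 — Rf = 54582.48 * 1386 * 0.00177 ≈ 133900 N (5 s.f.)

133900 N


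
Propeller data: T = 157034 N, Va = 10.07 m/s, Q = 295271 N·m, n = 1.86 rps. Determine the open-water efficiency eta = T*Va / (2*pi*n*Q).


Formula: eta = T * Va / (2 * pi * n * Q)
Step 1 — numerator = T * Va = 157034 * 10.07 = 1581332.38
Step 2 — 2 * pi * n = 2 * pi * 1.86 = 11.686725
Step 3 — denominator = 11.686725 * 295271 = 3450750.98
Step 4 — eta = 1581332.38 / 3450750.98 ≈ 0.45826 (5 s.f.)

0.45826


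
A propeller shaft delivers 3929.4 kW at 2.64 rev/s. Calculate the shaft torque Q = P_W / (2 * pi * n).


Formula: Q = P_W / (2 * pi * n)
Step 1 — P_W = 3929.4 kW * 1000 = 3929400.0 W
Step 2 — 2 * pi * n = 2 * pi * 2.64 = 16.587609
Step 3 — Q = 3929400.0 / 16.587609 ≈ 236890 N·m (5 s.f.)

236890 N·m


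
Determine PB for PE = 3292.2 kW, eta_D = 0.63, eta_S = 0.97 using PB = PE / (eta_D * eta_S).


Formula: PB = PE / (eta_D * eta_S)
Step 1 — combined efficiency = eta_D * eta_S = 0.63 * 0.97 = 0.6111
Step 2 — PB = 3292.2 / 0.6111 ≈ 5387.3 kW (5 s.f.)

5387.3 kW


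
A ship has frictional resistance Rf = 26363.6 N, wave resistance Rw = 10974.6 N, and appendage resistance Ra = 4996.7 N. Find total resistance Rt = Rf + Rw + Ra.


Formula: Rt = Rf + Rw + Ra
Substituting: Rt = 26363.6 + 10974.6 + 4996.7
Result: Rt = 42334.9 N

42334.9 N


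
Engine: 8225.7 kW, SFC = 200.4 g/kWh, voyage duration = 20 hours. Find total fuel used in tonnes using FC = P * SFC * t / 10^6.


Formula: FC (tonnes) = P * SFC * t / 1,000,000
Step 1 — P * SFC * t = 8225.7 * 200.4 * 20 = 32968605.6 g
Step 2 — FC (tonnes) = 32968605.6 / 1,000,000 ≈ 32.969 tonnes (5 s.f.)

32.969 tonnes


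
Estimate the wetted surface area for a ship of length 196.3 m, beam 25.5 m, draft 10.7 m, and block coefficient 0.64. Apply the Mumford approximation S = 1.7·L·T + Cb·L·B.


Formula: S = 1.7*L*T + V/T with V = Cb*L*B*T, i.e. S = L * (1.7*T + Cb*B)
Step 1 — 1.7*T = 1.7 * 10.7 = 18.19 m
Step 2 — Cb*B = 0.64 * 25.5 = 16.32 m
Step 3 — 1.7*T + Cb*B = 18.19 + 16.32 = 34.51 m
Step 4 — S = 196.3 * 34.51 ≈ 6774.3 m^2 (5 s.f.)

6774.3 m^2


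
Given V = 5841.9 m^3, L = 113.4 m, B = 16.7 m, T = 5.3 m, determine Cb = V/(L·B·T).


Formula: Cb = V / (L * B * T)
Step 1 — L * B * T = 113.4 * 16.7 * 5.3 = 10037.034 m^3
Step 2 — Cb = 5841.9 / 10037.034 ≈ 0.58203 (5 s.f.)

0.58203


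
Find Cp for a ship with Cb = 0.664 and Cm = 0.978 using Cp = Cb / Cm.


Formula: Cp = Cb / Cm
Substituting: Cp = 0.664 / 0.978
Result: Cp ≈ 0.67894 (5 s.f.)

0.67894


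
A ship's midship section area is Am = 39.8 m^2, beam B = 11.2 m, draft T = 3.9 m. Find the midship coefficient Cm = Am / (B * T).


Formula: Cm = Am / (B * T)
Step 1 — B * T = 11.2 * 3.9 = 43.68 m^2
Step 2 — Cm = 39.8 / 43.68 ≈ 0.91117 (5 s.f.)

0.91117


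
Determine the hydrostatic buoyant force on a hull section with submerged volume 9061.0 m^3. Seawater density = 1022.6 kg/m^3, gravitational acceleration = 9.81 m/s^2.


Formula: Fb = rho * g * V
Substituting: Fb = 1022.6 * 9.81 * 9061.0
Intermediate: 1022.6 * 9.81 = 10031.706
Result: Fb = 10031.706 * 9061.0 ≈ 90897000 N (5 s.f.)

90897000 N


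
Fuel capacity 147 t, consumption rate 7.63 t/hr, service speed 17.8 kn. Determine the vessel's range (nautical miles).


Formula: endurance = fuel / rate; range = endurance * speed
Step 1 — endurance = 147 / 7.63 = 19.2661 hours
Step 2 — range = 19.2661 * 17.8 ≈ 342.94 nautical miles (5 s.f.)

342.94 NM


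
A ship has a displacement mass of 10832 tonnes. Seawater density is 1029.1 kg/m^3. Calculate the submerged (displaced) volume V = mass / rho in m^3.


Formula: V = mass / rho
Step 1 — convert tonnes to kg: 10832 t * 1000 = 10832000 kg
Step 2 — V = 10832000 / 1029.1 ≈ 10526 m^3 (5 s.f.)

10526 m^3


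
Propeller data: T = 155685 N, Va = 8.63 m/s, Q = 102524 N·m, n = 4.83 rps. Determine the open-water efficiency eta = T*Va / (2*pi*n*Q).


Formula: eta = T * Va / (2 * pi * n * Q)
Step 1 — numerator = T * Va = 155685 * 8.63 = 1343561.55
Step 2 — 2 * pi * n = 2 * pi * 4.83 = 30.347785
Step 3 — denominator = 30.347785 * 102524 = 3111376.31
Step 4 — eta = 1343561.55 / 3111376.31 ≈ 0.43182 (5 s.f.)

0.43182


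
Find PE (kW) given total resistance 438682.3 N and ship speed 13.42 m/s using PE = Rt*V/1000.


Formula: PE = Rt * V / 1000 (kW)
Step 1 — PE (W) = 438682.3 * 13.42 = 5887116.466 W
Step 2 — PE (kW) = 5887116.466 / 1000 ≈ 5887.1 kW (5 s.f.)

5887.1 kW


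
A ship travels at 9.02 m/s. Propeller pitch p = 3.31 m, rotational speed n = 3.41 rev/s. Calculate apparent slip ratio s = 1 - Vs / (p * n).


Formula: s = 1 - Vs / (p * n)
Step 1 — p * n = 3.31 * 3.41 = 11.2871
Step 2 — Vs / (p*n) = 9.02 / 11.2871 = 0.799142 (6 d.p.)
Step 3 — s = 1 - 0.799142 = 0.200858

0.200858


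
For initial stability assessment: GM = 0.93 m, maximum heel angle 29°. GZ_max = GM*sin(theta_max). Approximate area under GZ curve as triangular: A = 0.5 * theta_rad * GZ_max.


Formula: GZ_max = GM * sin(theta); Area = 0.5 * theta_rad * GZ_max
Step 1 — GZ_max = 0.93 * sin(29°) = 0.93 * 0.48481 = 0.450873 m
Step 2 — theta_rad = 29 * pi/180 = 0.506145 rad
Step 3 — Area = 0.5 * 0.506145 * 0.450873 ≈ 0.11410 m·rad (5 s.f.)

0.11410 m·rad


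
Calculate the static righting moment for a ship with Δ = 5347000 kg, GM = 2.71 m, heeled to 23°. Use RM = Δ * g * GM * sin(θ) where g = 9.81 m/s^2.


Formula: GZ = GM * sin(theta); RM = disp * g * GZ
Step 1 — GZ = 2.71 * sin(23°) = 2.71 * 0.390731 = 1.058881 m
Step 2 — RM = 5347000 * 9.81 * 1.058881 ≈ 55543000 N·m (5 s.f.)

55543000 N·m


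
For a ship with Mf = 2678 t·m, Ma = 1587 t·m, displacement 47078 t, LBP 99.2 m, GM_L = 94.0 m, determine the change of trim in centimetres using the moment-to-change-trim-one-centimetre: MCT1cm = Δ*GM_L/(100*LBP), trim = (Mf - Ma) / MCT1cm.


Formula: net trimming moment = Mf - Ma; MCT1cm = Δ*GM_L/(100*LBP); trim = net moment / MCT1cm
Step 1 — net trimming moment = 2678 - 1587 = 1091 t·m
Step 2 — MCT1cm = 47078 * 94.0 / (100 * 99.2) = 446.102 t·m/cm
Step 3 — trim = 1091 / 446.102 ≈ 2.4456 cm (5 s.f.)

2.4456 cm


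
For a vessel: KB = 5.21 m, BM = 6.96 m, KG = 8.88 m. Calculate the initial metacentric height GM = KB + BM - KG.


Formula: GM = KB + BM - KG
Step 1 — KM = KB + BM = 5.21 + 6.96 = 12.17 m
Step 2 — GM = KM - KG = 12.17 - 8.88 = 3.29 m

3.29 m


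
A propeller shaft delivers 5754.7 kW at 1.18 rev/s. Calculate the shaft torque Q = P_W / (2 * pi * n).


Formula: Q = P_W / (2 * pi * n)
Step 1 — P_W = 5754.7 kW * 1000 = 5754700.0 W
Step 2 — 2 * pi * n = 2 * pi * 1.18 = 7.414159
Step 3 — Q = 5754700.0 / 7.414159 ≈ 776180 N·m (5 s.f.)

776180 N·m


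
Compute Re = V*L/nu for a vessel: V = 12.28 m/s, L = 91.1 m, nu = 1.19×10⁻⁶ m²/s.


Formula: Re = V * L / nu
Step 1 — V * L = 12.28 * 91.1 = 1118.708 m^2/s
Step 2 — Re = 1118.708 / 1.19e-6 = 9.40e+08

9.40e+08


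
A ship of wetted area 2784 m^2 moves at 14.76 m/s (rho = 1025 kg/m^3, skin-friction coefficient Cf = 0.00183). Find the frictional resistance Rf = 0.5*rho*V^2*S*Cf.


Formula: Rf = 0.5 * rho * V^2 * S * Cf
Step 1 — V^2 = 14.76^2 = 217.8576
Step 2 — 0.5 * rho * V^2 = 0.5 * 1025 * 217.8576 = 111652.02
Step 3 — Rf = 111652.02 * 2784 * 0.00183 ≈ 568840 N (5 s.f.)

568840 N


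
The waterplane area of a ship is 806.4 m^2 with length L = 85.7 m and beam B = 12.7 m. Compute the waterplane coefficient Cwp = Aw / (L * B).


Formula: Cwp = Aw / (L * B)
Step 1 — L * B = 85.7 * 12.7 = 1088.39 m^2
Step 2 — Cwp = 806.4 / 1088.39 ≈ 0.74091 (5 s.f.)

0.74091


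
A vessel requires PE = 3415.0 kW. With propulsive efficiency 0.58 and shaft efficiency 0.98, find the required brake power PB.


Formula: PB = PE / (eta_D * eta_S)
Step 1 — combined efficiency = eta_D * eta_S = 0.58 * 0.98 = 0.5684
Step 2 — PB = 3415.0 / 0.5684 ≈ 6008.1 kW (5 s.f.)

6008.1 kW


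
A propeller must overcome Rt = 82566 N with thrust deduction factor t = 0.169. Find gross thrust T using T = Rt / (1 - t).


Formula: T = Rt / (1 - t)
Step 1 — (1 - t) = 1 - 0.169 = 0.831
Step 2 — T = 82566 / 0.831 ≈ 99357 N (5 s.f.)

99357 N


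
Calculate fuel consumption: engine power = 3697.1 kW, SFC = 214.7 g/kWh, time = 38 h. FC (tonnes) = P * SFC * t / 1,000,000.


Formula: FC (tonnes) = P * SFC * t / 1,000,000
Step 1 — P * SFC * t = 3697.1 * 214.7 * 38 = 30163160.06 g
Step 2 — FC (tonnes) = 30163160.06 / 1,000,000 ≈ 30.163 tonnes (5 s.f.)

30.163 tonnes


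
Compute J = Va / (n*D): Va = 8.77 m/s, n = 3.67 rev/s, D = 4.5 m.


Formula: J = Va / (n * D)
Step 1 — n * D = 3.67 * 4.5 = 16.515
Step 2 — J = 8.77 / 16.515 ≈ 0.53103 (5 s.f.)

0.53103


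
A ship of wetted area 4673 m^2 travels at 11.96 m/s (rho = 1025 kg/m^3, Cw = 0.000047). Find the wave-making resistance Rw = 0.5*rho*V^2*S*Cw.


Formula: Rw = 0.5 * rho * V^2 * S * Cw
Step 1 — V^2 = 11.96^2 = 143.0416
Step 2 — 0.5 * rho * V^2 = 0.5 * 1025 * 143.0416 = 73308.82
Step 3 — Rw = 73308.82 * 4673 * 0.000047 ≈ 16101 N (5 s.f.)

16101 N


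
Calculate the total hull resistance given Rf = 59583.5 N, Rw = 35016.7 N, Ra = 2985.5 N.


Formula: Rt = Rf + Rw + Ra
Substituting: Rt = 59583.5 + 35016.7 + 2985.5
Result: Rt = 97585.7 N

97585.7 N


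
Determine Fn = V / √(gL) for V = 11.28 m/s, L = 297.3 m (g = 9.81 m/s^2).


Formula: Fn = V / sqrt(g * L)
Step 1 — g * L = 9.81 * 297.3 = 2916.513
Step 2 — sqrt(g * L) = sqrt(2916.513) = 54.00475
Step 3 — Fn = 11.28 / 54.00475 ≈ 0.20887 (5 s.f.)

0.20887


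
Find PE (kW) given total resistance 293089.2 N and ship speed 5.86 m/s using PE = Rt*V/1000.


Formula: PE = Rt * V / 1000 (kW)
Step 1 — PE (W) = 293089.2 * 5.86 = 1717502.712 W
Step 2 — PE (kW) = 1717502.712 / 1000 ≈ 1717.5 kW (5 s.f.)

1717.5 kW


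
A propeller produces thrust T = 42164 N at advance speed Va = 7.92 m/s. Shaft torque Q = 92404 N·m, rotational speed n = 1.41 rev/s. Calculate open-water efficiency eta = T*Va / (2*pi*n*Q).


Formula: eta = T * Va / (2 * pi * n * Q)
Step 1 — numerator = T * Va = 42164 * 7.92 = 333938.88
Step 2 — 2 * pi * n = 2 * pi * 1.41 = 8.859291
Step 3 — denominator = 8.859291 * 92404 = 818633.93
Step 4 — eta = 333938.88 / 818633.93 ≈ 0.40792 (5 s.f.)

0.40792


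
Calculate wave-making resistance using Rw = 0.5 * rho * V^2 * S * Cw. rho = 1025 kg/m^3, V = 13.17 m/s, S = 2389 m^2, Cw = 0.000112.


Formula: Rw = 0.5 * rho * V^2 * S * Cw
Step 1 — V^2 = 13.17^2 = 173.4489
Step 2 — 0.5 * rho * V^2 = 0.5 * 1025 * 173.4489 = 88892.56125
Step 3 — Rw = 88892.56125 * 2389 * 0.000112 ≈ 23785 N (5 s.f.)

23785 N


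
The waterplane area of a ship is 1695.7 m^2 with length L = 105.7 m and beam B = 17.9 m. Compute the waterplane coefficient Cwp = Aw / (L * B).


Formula: Cwp = Aw / (L * B)
Step 1 — L * B = 105.7 * 17.9 = 1892.03 m^2
Step 2 — Cwp = 1695.7 / 1892.03 ≈ 0.89623 (5 s.f.)

0.89623


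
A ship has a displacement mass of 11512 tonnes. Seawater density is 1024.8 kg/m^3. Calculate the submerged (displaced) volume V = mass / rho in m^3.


Formula: V = mass / rho
Step 1 — convert tonnes to kg: 11512 t * 1000 = 11512000 kg
Step 2 — V = 11512000 / 1024.8 ≈ 11233 m^3 (5 s.f.)

11233 m^3


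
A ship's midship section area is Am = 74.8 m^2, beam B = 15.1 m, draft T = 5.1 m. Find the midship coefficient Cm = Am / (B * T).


Formula: Cm = Am / (B * T)
Step 1 — B * T = 15.1 * 5.1 = 77.01 m^2
Step 2 — Cm = 74.8 / 77.01 ≈ 0.97130 (5 s.f.)

0.97130


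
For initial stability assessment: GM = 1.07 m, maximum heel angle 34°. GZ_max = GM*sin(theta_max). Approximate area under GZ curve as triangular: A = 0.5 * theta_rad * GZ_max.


Formula: GZ_max = GM * sin(theta); Area = 0.5 * theta_rad * GZ_max
Step 1 — GZ_max = 1.07 * sin(34°) = 1.07 * 0.559193 = 0.598337 m
Step 2 — theta_rad = 34 * pi/180 = 0.593412 rad
Step 3 — Area = 0.5 * 0.593412 * 0.598337 ≈ 0.17753 m·rad (5 s.f.)

0.17753 m·rad


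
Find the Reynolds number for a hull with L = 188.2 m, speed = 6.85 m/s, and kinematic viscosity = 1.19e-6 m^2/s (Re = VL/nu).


Formula: Re = V * L / nu
Step 1 — V * L = 6.85 * 188.2 = 1289.17 m^2/s
Step 2 — Re = 1289.17 / 1.19e-6 = 1.08e+09

1.08e+09


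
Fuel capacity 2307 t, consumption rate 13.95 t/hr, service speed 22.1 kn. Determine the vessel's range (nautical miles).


Formula: endurance = fuel / rate; range = endurance * speed
Step 1 — endurance = 2307 / 13.95 = 165.3763 hours
Step 2 — range = 165.3763 * 22.1 ≈ 3654.8 nautical miles (5 s.f.)

3654.8 NM


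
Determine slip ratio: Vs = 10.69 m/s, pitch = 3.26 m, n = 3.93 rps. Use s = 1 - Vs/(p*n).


Formula: s = 1 - Vs / (p * n)
Step 1 — p * n = 3.26 * 3.93 = 12.8118
Step 2 — Vs / (p*n) = 10.69 / 12.8118 = 0.834387 (6 d.p.)
Step 3 — s = 1 - 0.834387 = 0.165613

0.165613


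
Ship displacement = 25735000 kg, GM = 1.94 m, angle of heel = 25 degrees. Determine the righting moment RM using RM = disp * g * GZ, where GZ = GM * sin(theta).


Formula: GZ = GM * sin(theta); RM = disp * g * GZ
Step 1 — GZ = 1.94 * sin(25°) = 1.94 * 0.422618 = 0.819879 m
Step 2 — RM = 25735000 * 9.81 * 0.819879 ≈ 206990000 N·m (5 s.f.)

206990000 N·m


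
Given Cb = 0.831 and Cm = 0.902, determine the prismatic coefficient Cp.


Formula: Cp = Cb / Cm
Substituting: Cp = 0.831 / 0.902
Result: Cp ≈ 0.92129 (5 s.f.)

0.92129


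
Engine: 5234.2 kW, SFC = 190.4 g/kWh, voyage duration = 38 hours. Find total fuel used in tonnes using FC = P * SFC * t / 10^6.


Formula: FC (tonnes) = P * SFC * t / 1,000,000
Step 1 — P * SFC * t = 5234.2 * 190.4 * 38 = 37870483.84 g
Step 2 — FC (tonnes) = 37870483.84 / 1,000,000 ≈ 37.870 tonnes (5 s.f.)

37.870 tonnes


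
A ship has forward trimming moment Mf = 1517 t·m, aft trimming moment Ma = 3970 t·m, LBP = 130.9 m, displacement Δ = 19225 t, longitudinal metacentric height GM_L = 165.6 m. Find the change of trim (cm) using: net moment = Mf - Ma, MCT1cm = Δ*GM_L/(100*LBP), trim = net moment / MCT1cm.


Formula: net trimming moment = Mf - Ma; MCT1cm = Δ*GM_L/(100*LBP); trim = net moment / MCT1cm
Step 1 — net trimming moment = 1517 - 3970 = -2453 t·m
Step 2 — MCT1cm = 19225 * 165.6 / (100 * 130.9) = 243.2131 t·m/cm
Step 3 — trim = -2453 / 243.2131 ≈ -10.086 cm (5 s.f.)

-10.086 cm


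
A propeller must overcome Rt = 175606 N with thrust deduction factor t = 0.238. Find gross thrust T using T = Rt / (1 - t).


Formula: T = Rt / (1 - t)
Step 1 — (1 - t) = 1 - 0.238 = 0.762
Step 2 — T = 175606 / 0.762 ≈ 230450 N (5 s.f.)

230450 N


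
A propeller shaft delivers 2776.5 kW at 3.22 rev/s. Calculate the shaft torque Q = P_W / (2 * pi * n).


Formula: Q = P_W / (2 * pi * n)
Step 1 — P_W = 2776.5 kW * 1000 = 2776500.0 W
Step 2 — 2 * pi * n = 2 * pi * 3.22 = 20.231857
Step 3 — Q = 2776500.0 / 20.231857 ≈ 137230 N·m (5 s.f.)

137230 N·m


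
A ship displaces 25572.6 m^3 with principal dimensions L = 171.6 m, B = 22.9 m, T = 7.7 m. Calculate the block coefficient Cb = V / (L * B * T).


Formula: Cb = V / (L * B * T)
Step 1 — L * B * T = 171.6 * 22.9 * 7.7 = 30258.228 m^3
Step 2 — Cb = 25572.6 / 30258.228 ≈ 0.84515 (5 s.f.)

0.84515


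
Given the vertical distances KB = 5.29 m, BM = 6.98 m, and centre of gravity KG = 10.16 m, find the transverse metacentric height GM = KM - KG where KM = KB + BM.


Formula: GM = KB + BM - KG
Step 1 — KM = KB + BM = 5.29 + 6.98 = 12.27 m
Step 2 — GM = KM - KG = 12.27 - 10.16 = 2.11 m

2.11 m


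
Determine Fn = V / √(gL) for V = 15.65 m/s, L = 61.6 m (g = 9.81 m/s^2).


Formula: Fn = V / sqrt(g * L)
Step 1 — g * L = 9.81 * 61.6 = 604.296
Step 2 — sqrt(g * L) = sqrt(604.296) = 24.582433
Step 3 — Fn = 15.65 / 24.582433 ≈ 0.63663 (5 s.f.)

0.63663


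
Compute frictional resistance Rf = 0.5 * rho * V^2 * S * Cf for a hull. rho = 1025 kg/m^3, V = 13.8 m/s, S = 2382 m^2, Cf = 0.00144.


Formula: Rf = 0.5 * rho * V^2 * S * Cf
Step 1 — V^2 = 13.8^2 = 190.44
Step 2 — 0.5 * rho * V^2 = 0.5 * 1025 * 190.44 = 97600.5
Step 3 — Rf = 97600.5 * 2382 * 0.00144 ≈ 334780 N (5 s.f.)

334780 N


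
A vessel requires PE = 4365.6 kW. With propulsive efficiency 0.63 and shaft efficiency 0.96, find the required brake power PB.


Formula: PB = PE / (eta_D * eta_S)
Step 1 — combined efficiency = eta_D * eta_S = 0.63 * 0.96 = 0.6048
Step 2 — PB = 4365.6 / 0.6048 ≈ 7218.3 kW (5 s.f.)

7218.3 kW


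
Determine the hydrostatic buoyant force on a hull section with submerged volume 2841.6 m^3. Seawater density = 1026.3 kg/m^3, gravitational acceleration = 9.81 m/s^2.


Formula: Fb = rho * g * V
Substituting: Fb = 1026.3 * 9.81 * 2841.6
Intermediate: 1026.3 * 9.81 = 10068.003
Result: Fb = 10068.003 * 2841.6 ≈ 28609000 N (5 s.f.)

28609000 N


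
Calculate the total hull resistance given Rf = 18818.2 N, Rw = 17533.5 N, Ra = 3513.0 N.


Formula: Rt = Rf + Rw + Ra
Substituting: Rt = 18818.2 + 17533.5 + 3513.0
Result: Rt = 39864.7 N

39864.7 N


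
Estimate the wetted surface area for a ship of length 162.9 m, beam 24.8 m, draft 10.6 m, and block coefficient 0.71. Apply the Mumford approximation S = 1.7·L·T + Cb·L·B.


Formula: S = 1.7*L*T + V/T with V = Cb*L*B*T, i.e. S = L * (1.7*T + Cb*B)
Step 1 — 1.7*T = 1.7 * 10.6 = 18.02 m
Step 2 — Cb*B = 0.71 * 24.8 = 17.608 m
Step 3 — 1.7*T + Cb*B = 18.02 + 17.608 = 35.628 m
Step 4 — S = 162.9 * 35.628 ≈ 5803.8 m^2 (5 s.f.)

5803.8 m^2


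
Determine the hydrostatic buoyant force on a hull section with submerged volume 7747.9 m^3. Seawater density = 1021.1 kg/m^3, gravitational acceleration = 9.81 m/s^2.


Formula: Fb = rho * g * V
Substituting: Fb = 1021.1 * 9.81 * 7747.9
Intermediate: 1021.1 * 9.81 = 10016.991
Result: Fb = 10016.991 * 7747.9 ≈ 77611000 N (5 s.f.)

77611000 N


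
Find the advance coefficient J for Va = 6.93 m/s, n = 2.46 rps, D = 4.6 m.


Formula: J = Va / (n * D)
Step 1 — n * D = 2.46 * 4.6 = 11.316
Step 2 — J = 6.93 / 11.316 ≈ 0.61241 (5 s.f.)

0.61241


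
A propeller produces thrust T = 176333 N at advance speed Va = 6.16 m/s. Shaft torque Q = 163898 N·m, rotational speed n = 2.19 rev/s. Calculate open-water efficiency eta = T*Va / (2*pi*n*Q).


Formula: eta = T * Va / (2 * pi * n * Q)
Step 1 — numerator = T * Va = 176333 * 6.16 = 1086211.28
Step 2 — 2 * pi * n = 2 * pi * 2.19 = 13.760176
Step 3 — denominator = 13.760176 * 163898 = 2255265.33
Step 4 — eta = 1086211.28 / 2255265.33 ≈ 0.48163 (5 s.f.)

0.48163


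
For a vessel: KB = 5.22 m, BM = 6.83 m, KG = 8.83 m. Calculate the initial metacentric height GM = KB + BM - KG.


Formula: GM = KB + BM - KG
Step 1 — KM = KB + BM = 5.22 + 6.83 = 12.05 m
Step 2 — GM = KM - KG = 12.05 - 8.83 = 3.22 m

3.22 m


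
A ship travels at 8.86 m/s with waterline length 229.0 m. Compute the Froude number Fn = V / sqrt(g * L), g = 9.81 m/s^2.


Formula: Fn = V / sqrt(g * L)
Step 1 — g * L = 9.81 * 229.0 = 2246.49
Step 2 — sqrt(g * L) = sqrt(2246.49) = 47.397152
Step 3 — Fn = 8.86 / 47.397152 ≈ 0.18693 (5 s.f.)

0.18693


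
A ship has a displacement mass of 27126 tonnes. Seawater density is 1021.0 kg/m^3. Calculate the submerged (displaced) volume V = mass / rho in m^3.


Formula: V = mass / rho
Step 1 — convert tonnes to kg: 27126 t * 1000 = 27126000 kg
Step 2 — V = 27126000 / 1021.0 ≈ 26568 m^3 (5 s.f.)

26568 m^3


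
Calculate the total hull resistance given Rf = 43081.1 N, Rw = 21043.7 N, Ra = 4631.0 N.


Formula: Rt = Rf + Rw + Ra
Substituting: Rt = 43081.1 + 21043.7 + 4631.0
Result: Rt = 68755.8 N

68755.8 N


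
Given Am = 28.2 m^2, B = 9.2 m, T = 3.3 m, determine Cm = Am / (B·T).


Formula: Cm = Am / (B * T)
Step 1 — B * T = 9.2 * 3.3 = 30.36 m^2
Step 2 — Cm = 28.2 / 30.36 ≈ 0.92885 (5 s.f.)

0.92885


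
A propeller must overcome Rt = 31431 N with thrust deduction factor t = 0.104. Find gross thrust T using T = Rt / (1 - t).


Formula: T = Rt / (1 - t)
Step 1 — (1 - t) = 1 - 0.104 = 0.896
Step 2 — T = 31431 / 0.896 ≈ 35079 N (5 s.f.)

35079 N


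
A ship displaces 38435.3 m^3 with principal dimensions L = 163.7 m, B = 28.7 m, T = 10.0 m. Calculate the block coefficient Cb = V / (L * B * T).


Formula: Cb = V / (L * B * T)
Step 1 — L * B * T = 163.7 * 28.7 * 10.0 = 46981.9 m^3
Step 2 — Cb = 38435.3 / 46981.9 ≈ 0.81809 (5 s.f.)

0.81809


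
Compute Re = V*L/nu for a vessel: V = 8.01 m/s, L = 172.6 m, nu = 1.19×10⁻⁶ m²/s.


Formula: Re = V * L / nu
Step 1 — V * L = 8.01 * 172.6 = 1382.526 m^2/s
Step 2 — Re = 1382.526 / 1.19e-6 = 1.16e+09

1.16e+09


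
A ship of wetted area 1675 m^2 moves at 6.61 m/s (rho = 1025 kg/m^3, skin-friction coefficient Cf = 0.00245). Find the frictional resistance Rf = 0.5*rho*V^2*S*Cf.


Formula: Rf = 0.5 * rho * V^2 * S * Cf
Step 1 — V^2 = 6.61^2 = 43.6921
Step 2 — 0.5 * rho * V^2 = 0.5 * 1025 * 43.6921 = 22392.20125
Step 3 — Rf = 22392.20125 * 1675 * 0.00245 ≈ 91892 N (5 s.f.)

91892 N


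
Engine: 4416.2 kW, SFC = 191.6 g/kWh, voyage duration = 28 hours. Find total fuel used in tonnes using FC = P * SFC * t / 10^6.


Formula: FC (tonnes) = P * SFC * t / 1,000,000
Step 1 — P * SFC * t = 4416.2 * 191.6 * 28 = 23692029.76 g
Step 2 — FC (tonnes) = 23692029.76 / 1,000,000 ≈ 23.692 tonnes (5 s.f.)

23.692 tonnes


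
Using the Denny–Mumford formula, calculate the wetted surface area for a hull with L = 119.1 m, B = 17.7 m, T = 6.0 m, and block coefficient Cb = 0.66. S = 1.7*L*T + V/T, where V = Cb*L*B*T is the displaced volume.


Formula: S = 1.7*L*T + V/T with V = Cb*L*B*T, i.e. S = L * (1.7*T + Cb*B)
Step 1 — 1.7*T = 1.7 * 6.0 = 10.2 m
Step 2 — Cb*B = 0.66 * 17.7 = 11.682 m
Step 3 — 1.7*T + Cb*B = 10.2 + 11.682 = 21.882 m
Step 4 — S = 119.1 * 21.882 ≈ 2606.1 m^2 (5 s.f.)

2606.1 m^2


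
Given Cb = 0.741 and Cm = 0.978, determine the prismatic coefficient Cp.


Formula: Cp = Cb / Cm
Substituting: Cp = 0.741 / 0.978
Result: Cp ≈ 0.75767 (5 s.f.)

0.75767


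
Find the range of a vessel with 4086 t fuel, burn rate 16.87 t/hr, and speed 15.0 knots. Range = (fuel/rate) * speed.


Formula: endurance = fuel / rate; range = endurance * speed
Step 1 — endurance = 4086 / 16.87 = 242.2051 hours
Step 2 — range = 242.2051 * 15.0 ≈ 3633.1 nautical miles (5 s.f.)

3633.1 NM


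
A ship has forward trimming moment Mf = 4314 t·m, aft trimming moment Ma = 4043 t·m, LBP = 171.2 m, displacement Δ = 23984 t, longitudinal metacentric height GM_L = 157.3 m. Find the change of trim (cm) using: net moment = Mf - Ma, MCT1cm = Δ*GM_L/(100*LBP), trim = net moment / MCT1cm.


Formula: net trimming moment = Mf - Ma; MCT1cm = Δ*GM_L/(100*LBP); trim = net moment / MCT1cm
Step 1 — net trimming moment = 4314 - 4043 = 271 t·m
Step 2 — MCT1cm = 23984 * 157.3 / (100 * 171.2) = 220.367 t·m/cm
Step 3 — trim = 271 / 220.367 ≈ 1.2298 cm (5 s.f.)

1.2298 cm


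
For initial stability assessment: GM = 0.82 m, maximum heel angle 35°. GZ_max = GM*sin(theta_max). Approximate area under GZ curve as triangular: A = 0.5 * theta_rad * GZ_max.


Formula: GZ_max = GM * sin(theta); Area = 0.5 * theta_rad * GZ_max
Step 1 — GZ_max = 0.82 * sin(35°) = 0.82 * 0.573576 = 0.470332 m
Step 2 — theta_rad = 35 * pi/180 = 0.610865 rad
Step 3 — Area = 0.5 * 0.610865 * 0.470332 ≈ 0.14365 m·rad (5 s.f.)

0.14365 m·rad


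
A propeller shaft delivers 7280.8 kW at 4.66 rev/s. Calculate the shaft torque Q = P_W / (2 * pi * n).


Formula: Q = P_W / (2 * pi * n)
Step 1 — P_W = 7280.8 kW * 1000 = 7280800.0 W
Step 2 — 2 * pi * n = 2 * pi * 4.66 = 29.279644
Step 3 — Q = 7280800.0 / 29.279644 ≈ 248660 N·m (5 s.f.)

248660 N·m


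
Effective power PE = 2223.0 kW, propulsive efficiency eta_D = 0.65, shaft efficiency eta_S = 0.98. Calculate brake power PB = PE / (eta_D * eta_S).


Formula: PB = PE / (eta_D * eta_S)
Step 1 — combined efficiency = eta_D * eta_S = 0.65 * 0.98 = 0.637
Step 2 — PB = 2223.0 / 0.637 ≈ 3489.8 kW (5 s.f.)

3489.8 kW


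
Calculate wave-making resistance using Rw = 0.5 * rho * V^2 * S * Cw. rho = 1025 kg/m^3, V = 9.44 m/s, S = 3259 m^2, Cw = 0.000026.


Formula: Rw = 0.5 * rho * V^2 * S * Cw
Step 1 — V^2 = 9.44^2 = 89.1136
Step 2 — 0.5 * rho * V^2 = 0.5 * 1025 * 89.1136 = 45670.72
Step 3 — Rw = 45670.72 * 3259 * 0.000026 ≈ 3869.9 N (5 s.f.)

3869.9 N


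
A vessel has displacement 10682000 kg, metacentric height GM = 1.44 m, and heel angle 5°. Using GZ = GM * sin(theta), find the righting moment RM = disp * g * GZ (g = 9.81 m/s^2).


Formula: GZ = GM * sin(theta); RM = disp * g * GZ
Step 1 — GZ = 1.44 * sin(5°) = 1.44 * 0.087156 = 0.125505 m
Step 2 — RM = 10682000 * 9.81 * 0.125505 ≈ 13152000 N·m (5 s.f.)

13152000 N·m


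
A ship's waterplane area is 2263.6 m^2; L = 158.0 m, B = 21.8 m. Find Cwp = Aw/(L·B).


Formula: Cwp = Aw / (L * B)
Step 1 — L * B = 158.0 * 21.8 = 3444.4 m^2
Step 2 — Cwp = 2263.6 / 3444.4 ≈ 0.65718 (5 s.f.)

0.65718


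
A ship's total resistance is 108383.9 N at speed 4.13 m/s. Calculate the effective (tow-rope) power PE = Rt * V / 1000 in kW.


Formula: PE = Rt * V / 1000 (kW)
Step 1 — PE (W) = 108383.9 * 4.13 = 447625.507 W
Step 2 — PE (kW) = 447625.507 / 1000 ≈ 447.63 kW (5 s.f.)

447.63 kW


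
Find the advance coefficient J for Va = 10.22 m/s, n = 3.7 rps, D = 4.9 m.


Formula: J = Va / (n * D)
Step 1 — n * D = 3.7 * 4.9 = 18.13
Step 2 — J = 10.22 / 18.13 ≈ 0.56371 (5 s.f.)

0.56371


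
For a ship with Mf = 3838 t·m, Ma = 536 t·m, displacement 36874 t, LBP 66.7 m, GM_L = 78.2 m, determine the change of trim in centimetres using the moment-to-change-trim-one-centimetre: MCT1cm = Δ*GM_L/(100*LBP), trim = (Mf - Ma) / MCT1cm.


Formula: net trimming moment = Mf - Ma; MCT1cm = Δ*GM_L/(100*LBP); trim = net moment / MCT1cm
Step 1 — net trimming moment = 3838 - 536 = 3302 t·m
Step 2 — MCT1cm = 36874 * 78.2 / (100 * 66.7) = 432.3159 t·m/cm
Step 3 — trim = 3302 / 432.3159 ≈ 7.6379 cm (5 s.f.)

7.6379 cm


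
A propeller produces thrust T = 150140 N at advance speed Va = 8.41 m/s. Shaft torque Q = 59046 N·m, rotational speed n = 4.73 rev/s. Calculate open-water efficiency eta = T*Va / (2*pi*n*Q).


Formula: eta = T * Va / (2 * pi * n * Q)
Step 1 — numerator = T * Va = 150140 * 8.41 = 1262677.4
Step 2 — 2 * pi * n = 2 * pi * 4.73 = 29.719467
Step 3 — denominator = 29.719467 * 59046 = 1754815.65
Step 4 — eta = 1262677.4 / 1754815.65 ≈ 0.71955 (5 s.f.)

0.71955


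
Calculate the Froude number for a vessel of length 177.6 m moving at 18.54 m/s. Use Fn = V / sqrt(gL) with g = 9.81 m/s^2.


Formula: Fn = V / sqrt(g * L)
Step 1 — g * L = 9.81 * 177.6 = 1742.256
Step 2 — sqrt(g * L) = sqrt(1742.256) = 41.74034
Step 3 — Fn = 18.54 / 41.74034 ≈ 0.44417 (5 s.f.)

0.44417


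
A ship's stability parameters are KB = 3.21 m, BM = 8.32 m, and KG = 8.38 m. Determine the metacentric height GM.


Formula: GM = KB + BM - KG
Step 1 — KM = KB + BM = 3.21 + 8.32 = 11.53 m
Step 2 — GM = KM - KG = 11.53 - 8.38 = 3.15 m

3.15 m


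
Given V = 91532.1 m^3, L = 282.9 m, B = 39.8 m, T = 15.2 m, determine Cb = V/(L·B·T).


Formula: Cb = V / (L * B * T)
Step 1 — L * B * T = 282.9 * 39.8 * 15.2 = 171143.184 m^3
Step 2 — Cb = 91532.1 / 171143.184 ≈ 0.53483 (5 s.f.)

0.53483


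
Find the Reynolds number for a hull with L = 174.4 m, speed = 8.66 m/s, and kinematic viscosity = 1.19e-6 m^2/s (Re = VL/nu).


Formula: Re = V * L / nu
Step 1 — V * L = 8.66 * 174.4 = 1510.304 m^2/s
Step 2 — Re = 1510.304 / 1.19e-6 = 1.27e+09

1.27e+09


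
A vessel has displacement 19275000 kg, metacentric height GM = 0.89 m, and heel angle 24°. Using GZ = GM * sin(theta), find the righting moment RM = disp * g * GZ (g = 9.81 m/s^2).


Formula: GZ = GM * sin(theta); RM = disp * g * GZ
Step 1 — GZ = 0.89 * sin(24°) = 0.89 * 0.406737 = 0.361996 m
Step 2 — RM = 19275000 * 9.81 * 0.361996 ≈ 68449000 N·m (5 s.f.)

68449000 N·m


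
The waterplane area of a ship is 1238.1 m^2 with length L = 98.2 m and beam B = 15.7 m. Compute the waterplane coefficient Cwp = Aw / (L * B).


Formula: Cwp = Aw / (L * B)
Step 1 — L * B = 98.2 * 15.7 = 1541.74 m^2
Step 2 — Cwp = 1238.1 / 1541.74 ≈ 0.80305 (5 s.f.)

0.80305


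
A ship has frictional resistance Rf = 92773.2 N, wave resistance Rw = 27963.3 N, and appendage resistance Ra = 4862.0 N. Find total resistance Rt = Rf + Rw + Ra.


Formula: Rt = Rf + Rw + Ra
Substituting: Rt = 92773.2 + 27963.3 + 4862.0
Result: Rt = 125598.5 N

125598.5 N


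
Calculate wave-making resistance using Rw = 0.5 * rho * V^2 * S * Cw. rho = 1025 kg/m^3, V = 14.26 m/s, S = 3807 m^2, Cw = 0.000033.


Formula: Rw = 0.5 * rho * V^2 * S * Cw
Step 1 — V^2 = 14.26^2 = 203.3476
Step 2 — 0.5 * rho * V^2 = 0.5 * 1025 * 203.3476 = 104215.645
Step 3 — Rw = 104215.645 * 3807 * 0.000033 ≈ 13093 N (5 s.f.)

13093 N


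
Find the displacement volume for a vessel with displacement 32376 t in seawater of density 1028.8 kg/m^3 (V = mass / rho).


Formula: V = mass / rho
Step 1 — convert tonnes to kg: 32376 t * 1000 = 32376000 kg
Step 2 — V = 32376000 / 1028.8 ≈ 31470 m^3 (5 s.f.)

31470 m^3


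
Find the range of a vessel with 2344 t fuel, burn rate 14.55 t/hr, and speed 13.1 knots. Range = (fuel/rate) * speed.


Formula: endurance = fuel / rate; range = endurance * speed
Step 1 — endurance = 2344 / 14.55 = 161.0997 hours
Step 2 — range = 161.0997 * 13.1 ≈ 2110.4 nautical miles (5 s.f.)

2110.4 NM


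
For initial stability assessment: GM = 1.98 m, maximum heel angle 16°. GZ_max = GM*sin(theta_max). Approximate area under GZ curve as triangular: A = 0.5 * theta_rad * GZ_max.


Formula: GZ_max = GM * sin(theta); Area = 0.5 * theta_rad * GZ_max
Step 1 — GZ_max = 1.98 * sin(16°) = 1.98 * 0.275637 = 0.545761 m
Step 2 — theta_rad = 16 * pi/180 = 0.279253 rad
Step 3 — Area = 0.5 * 0.279253 * 0.545761 ≈ 0.076203 m·rad (5 s.f.)

0.076203 m·rad


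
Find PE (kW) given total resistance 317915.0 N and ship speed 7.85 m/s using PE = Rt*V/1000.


Formula: PE = Rt * V / 1000 (kW)
Step 1 — PE (W) = 317915.0 * 7.85 = 2495632.75 W
Step 2 — PE (kW) = 2495632.75 / 1000 ≈ 2495.6 kW (5 s.f.)

2495.6 kW


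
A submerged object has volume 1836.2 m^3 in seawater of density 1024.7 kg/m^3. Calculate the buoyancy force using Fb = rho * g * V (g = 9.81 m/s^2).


Formula: Fb = rho * g * V
Substituting: Fb = 1024.7 * 9.81 * 1836.2
Intermediate: 1024.7 * 9.81 = 10052.307
Result: Fb = 10052.307 * 1836.2 ≈ 18458000 N (5 s.f.)

18458000 N


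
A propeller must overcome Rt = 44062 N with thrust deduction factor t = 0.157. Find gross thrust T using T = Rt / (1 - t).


Formula: T = Rt / (1 - t)
Step 1 — (1 - t) = 1 - 0.157 = 0.843
Step 2 — T = 44062 / 0.843 ≈ 52268 N (5 s.f.)

52268 N


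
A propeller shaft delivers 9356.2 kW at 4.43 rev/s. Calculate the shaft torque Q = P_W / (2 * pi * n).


Formula: Q = P_W / (2 * pi * n)
Step 1 — P_W = 9356.2 kW * 1000 = 9356200.0 W
Step 2 — 2 * pi * n = 2 * pi * 4.43 = 27.834511
Step 3 — Q = 9356200.0 / 27.834511 ≈ 336140 N·m (5 s.f.)

336140 N·m
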